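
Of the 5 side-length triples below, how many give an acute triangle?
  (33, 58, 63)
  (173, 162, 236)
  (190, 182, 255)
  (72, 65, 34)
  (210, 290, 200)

4

(33,58,63): 33²+58² = 4453 > 3969 = 63² → acute
(173,162,236): 162²+173² = 56173 > 55696 = 236² → acute
(190,182,255): 182²+190² = 69224 > 65025 = 255² → acute
(72,65,34): 34²+65² = 5381 > 5184 = 72² → acute
(210,290,200): 200²+210² = 84100 = 290² → right
4 of the 5 are acute.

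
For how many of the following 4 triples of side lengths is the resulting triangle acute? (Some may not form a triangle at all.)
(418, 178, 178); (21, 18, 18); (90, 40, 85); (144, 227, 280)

2

(418,178,178): 178+178 ≤ 418, not a triangle
(21,18,18): 18²+18² = 648 > 441 = 21² → acute
(90,40,85): 40²+85² = 8825 > 8100 = 90² → acute
(144,227,280): 144²+227² = 72265 < 78400 = 280² → obtuse
2 of the 4 are acute.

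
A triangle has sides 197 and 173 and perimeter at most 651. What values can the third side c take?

Triangle inequality alone gives 24 < c < 370.
The perimeter condition gives c ≤ 651 − 197 − 173 = 281.
Intersecting the two: 24 < c ≤ 281.

24 < c ≤ 281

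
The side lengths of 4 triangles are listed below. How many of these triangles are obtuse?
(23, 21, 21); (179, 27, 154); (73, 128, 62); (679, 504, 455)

2

(23,21,21): 21²+21² = 882 > 529 = 23² → acute
(179,27,154): 27²+154² = 24445 < 32041 = 179² → obtuse
(73,128,62): 62²+73² = 9173 < 16384 = 128² → obtuse
(679,504,455): 455²+504² = 461041 = 679² → right
2 of the 4 are obtuse.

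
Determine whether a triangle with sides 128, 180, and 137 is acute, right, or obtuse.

Compare the square of the longest side to the sum of squares of the other two: 128² + 137² = 35153 > 32400 = 180².

acute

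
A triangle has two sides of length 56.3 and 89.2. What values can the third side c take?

32.9 < c < 145.5

By the triangle inequality, c must be less than 56.3 + 89.2 = 145.5 and greater than |56.3 − 89.2| = 32.9.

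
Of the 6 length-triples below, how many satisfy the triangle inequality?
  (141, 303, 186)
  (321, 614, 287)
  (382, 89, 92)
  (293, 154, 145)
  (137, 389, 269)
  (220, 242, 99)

(141,186,303): 141+186 > 303 → valid
(287,321,614): 287+321 ≤ 614 → not valid
(89,92,382): 89+92 ≤ 382 → not valid
(145,154,293): 145+154 > 293 → valid
(137,269,389): 137+269 > 389 → valid
(99,220,242): 99+220 > 242 → valid
4 of the 6 triples form a triangle.

4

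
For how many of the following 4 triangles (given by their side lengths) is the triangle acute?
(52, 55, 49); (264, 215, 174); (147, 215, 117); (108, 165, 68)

2

(52,55,49): 49²+52² = 5105 > 3025 = 55² → acute
(264,215,174): 174²+215² = 76501 > 69696 = 264² → acute
(147,215,117): 117²+147² = 35298 < 46225 = 215² → obtuse
(108,165,68): 68²+108² = 16288 < 27225 = 165² → obtuse
2 of the 4 are acute.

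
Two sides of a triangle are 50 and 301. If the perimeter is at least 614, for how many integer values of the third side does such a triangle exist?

Triangle inequality: 251 < x < 351. Perimeter ≥ 614 gives x ≥ 614 − 50 − 301 = 263.
So 263 ≤ x < 351; integers 263 through 350: 88 values.

88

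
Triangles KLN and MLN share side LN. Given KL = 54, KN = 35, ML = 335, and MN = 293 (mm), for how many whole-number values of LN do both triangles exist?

46

From triangle KLN: 19 < LN < 89.
From triangle MLN: 42 < LN < 628.
Intersection: 42 < LN < 89, so integers 43 through 88: 46 values.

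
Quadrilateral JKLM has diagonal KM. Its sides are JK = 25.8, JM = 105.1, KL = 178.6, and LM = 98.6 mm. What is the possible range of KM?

80.0 < KM < 130.9

From triangle JKM: |25.8 − 105.1| < KM < 25.8 + 105.1, i.e. 79.3 < KM < 130.9.
From triangle LKM: 80.0 < KM < 277.2.
Both must hold, so KM lies in the intersection.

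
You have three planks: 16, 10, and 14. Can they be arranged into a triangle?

Yes

The longest side is 16, and the other two sum to 24.
Since 24 > 16, the triangle inequality holds.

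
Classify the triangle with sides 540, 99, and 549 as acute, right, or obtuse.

Compare the square of the longest side to the sum of squares of the other two: 99² + 540² = 301401 = 549².

right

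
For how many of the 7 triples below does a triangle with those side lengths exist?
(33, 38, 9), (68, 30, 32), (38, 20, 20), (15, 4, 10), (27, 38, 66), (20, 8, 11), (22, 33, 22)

(9,33,38): 9+33 > 38 → valid
(30,32,68): 30+32 ≤ 68 → not valid
(20,20,38): 20+20 > 38 → valid
(4,10,15): 4+10 ≤ 15 → not valid
(27,38,66): 27+38 ≤ 66 → not valid
(8,11,20): 8+11 ≤ 20 → not valid
(22,22,33): 22+22 > 33 → valid
3 of the 7 triples form a triangle.

3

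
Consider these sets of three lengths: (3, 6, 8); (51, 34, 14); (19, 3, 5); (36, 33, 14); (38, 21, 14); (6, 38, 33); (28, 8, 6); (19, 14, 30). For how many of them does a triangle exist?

4

(3,6,8): 3+6 > 8 → valid
(14,34,51): 14+34 ≤ 51 → not valid
(3,5,19): 3+5 ≤ 19 → not valid
(14,33,36): 14+33 > 36 → valid
(14,21,38): 14+21 ≤ 38 → not valid
(6,33,38): 6+33 > 38 → valid
(6,8,28): 6+8 ≤ 28 → not valid
(14,19,30): 14+19 > 30 → valid
4 of the 8 triples form a triangle.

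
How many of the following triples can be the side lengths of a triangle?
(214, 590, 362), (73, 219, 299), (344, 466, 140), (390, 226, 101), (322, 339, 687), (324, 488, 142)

(214,362,590): 214+362 ≤ 590 → not valid
(73,219,299): 73+219 ≤ 299 → not valid
(140,344,466): 140+344 > 466 → valid
(101,226,390): 101+226 ≤ 390 → not valid
(322,339,687): 322+339 ≤ 687 → not valid
(142,324,488): 142+324 ≤ 488 → not valid
1 of the 6 triples forms a triangle.

1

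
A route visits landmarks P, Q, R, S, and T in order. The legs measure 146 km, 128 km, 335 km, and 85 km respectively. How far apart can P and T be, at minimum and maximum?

The maximum is all hops collinear in one direction: 146 + 128 + 335 + 85 = 694.
The longest hop is 335; the others sum to 359. Since 335 ≤ 359, the path can fold back on itself completely, so the minimum distance is 0.

0 ≤ PT ≤ 694 km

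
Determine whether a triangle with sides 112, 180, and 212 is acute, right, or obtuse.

right

Compare the square of the longest side to the sum of squares of the other two: 112² + 180² = 44944 = 212².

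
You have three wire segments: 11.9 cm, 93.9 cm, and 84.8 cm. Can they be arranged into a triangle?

The longest side is 93.9, and the other two sum to 96.7.
Since 96.7 > 93.9, the triangle inequality holds.

Yes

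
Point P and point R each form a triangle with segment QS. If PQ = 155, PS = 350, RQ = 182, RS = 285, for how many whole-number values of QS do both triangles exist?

From triangle PQS: 195 < QS < 505.
From triangle RQS: 103 < QS < 467.
Intersection: 195 < QS < 467, so integers 196 through 466: 271 values.

271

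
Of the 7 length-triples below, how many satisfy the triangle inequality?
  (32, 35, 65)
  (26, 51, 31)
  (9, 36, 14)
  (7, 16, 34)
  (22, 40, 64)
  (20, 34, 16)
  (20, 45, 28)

(32,35,65): 32+35 > 65 → valid
(26,31,51): 26+31 > 51 → valid
(9,14,36): 9+14 ≤ 36 → not valid
(7,16,34): 7+16 ≤ 34 → not valid
(22,40,64): 22+40 ≤ 64 → not valid
(16,20,34): 16+20 > 34 → valid
(20,28,45): 20+28 > 45 → valid
4 of the 7 triples form a triangle.

4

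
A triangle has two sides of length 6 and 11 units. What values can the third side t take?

5 < t < 17

By the triangle inequality, t must be less than 6 + 11 = 17 and greater than |6 − 11| = 5.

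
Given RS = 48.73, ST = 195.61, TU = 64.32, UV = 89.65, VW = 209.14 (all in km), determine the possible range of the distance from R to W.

0 ≤ RW ≤ 607.45 km

The maximum is all hops collinear in one direction: 48.73 + 195.61 + 64.32 + 89.65 + 209.14 = 607.45.
The longest hop is 209.14; the others sum to 398.31. Since 209.14 ≤ 398.31, the path can fold back on itself completely, so the minimum distance is 0.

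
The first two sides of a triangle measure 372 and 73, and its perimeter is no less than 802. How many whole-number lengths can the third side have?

88

Triangle inequality: 299 < x < 445. Perimeter ≥ 802 gives x ≥ 802 − 372 − 73 = 357.
So 357 ≤ x < 445; integers 357 through 444: 88 values.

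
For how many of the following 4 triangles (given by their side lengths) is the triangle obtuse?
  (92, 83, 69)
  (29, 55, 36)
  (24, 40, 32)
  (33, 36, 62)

(92,83,69): 69²+83² = 11650 > 8464 = 92² → acute
(29,55,36): 29²+36² = 2137 < 3025 = 55² → obtuse
(24,40,32): 24²+32² = 1600 = 40² → right
(33,36,62): 33²+36² = 2385 < 3844 = 62² → obtuse
2 of the 4 are obtuse.

2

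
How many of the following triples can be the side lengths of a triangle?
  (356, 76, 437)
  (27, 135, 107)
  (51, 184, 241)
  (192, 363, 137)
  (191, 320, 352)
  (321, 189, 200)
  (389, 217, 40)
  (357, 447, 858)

2

(76,356,437): 76+356 ≤ 437 → not valid
(27,107,135): 27+107 ≤ 135 → not valid
(51,184,241): 51+184 ≤ 241 → not valid
(137,192,363): 137+192 ≤ 363 → not valid
(191,320,352): 191+320 > 352 → valid
(189,200,321): 189+200 > 321 → valid
(40,217,389): 40+217 ≤ 389 → not valid
(357,447,858): 357+447 ≤ 858 → not valid
2 of the 8 triples form a triangle.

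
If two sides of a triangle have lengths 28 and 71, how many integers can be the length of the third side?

The third side lies in the open interval (43, 99).
Integers from 44 to 98 inclusive: 98 − 44 + 1 = 55.

55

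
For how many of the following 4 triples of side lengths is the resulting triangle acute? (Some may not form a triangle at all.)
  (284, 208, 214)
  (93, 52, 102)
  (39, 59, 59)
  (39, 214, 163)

3

(284,208,214): 208²+214² = 89060 > 80656 = 284² → acute
(93,52,102): 52²+93² = 11353 > 10404 = 102² → acute
(39,59,59): 39²+59² = 5002 > 3481 = 59² → acute
(39,214,163): 39+163 ≤ 214, not a triangle
3 of the 4 are acute.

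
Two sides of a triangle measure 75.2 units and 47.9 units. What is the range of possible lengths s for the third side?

27.3 < s < 123.1 (units)

By the triangle inequality, s must be less than 75.2 + 47.9 = 123.1 and greater than |75.2 − 47.9| = 27.3.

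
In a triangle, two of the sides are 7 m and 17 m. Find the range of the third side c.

10 < c < 24 (m)

By the triangle inequality, c must be less than 7 + 17 = 24 and greater than |7 − 17| = 10.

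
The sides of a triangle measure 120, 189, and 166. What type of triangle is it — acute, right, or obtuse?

Compare the square of the longest side to the sum of squares of the other two: 120² + 166² = 41956 > 35721 = 189².

acute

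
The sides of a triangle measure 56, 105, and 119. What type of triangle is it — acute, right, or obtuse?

right

Compare the square of the longest side to the sum of squares of the other two: 56² + 105² = 14161 = 119².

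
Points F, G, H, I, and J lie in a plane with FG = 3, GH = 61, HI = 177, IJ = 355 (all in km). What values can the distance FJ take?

114 ≤ FJ ≤ 596 km

The maximum is all hops collinear in one direction: 3 + 61 + 177 + 355 = 596.
The longest hop is 355; the others sum to 241. Folding the others back against it leaves at least 355 − 241 = 114.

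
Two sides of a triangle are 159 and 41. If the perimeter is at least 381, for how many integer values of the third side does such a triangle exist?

Triangle inequality: 118 < x < 200. Perimeter ≥ 381 gives x ≥ 381 − 159 − 41 = 181.
So 181 ≤ x < 200; integers 181 through 199: 19 values.

19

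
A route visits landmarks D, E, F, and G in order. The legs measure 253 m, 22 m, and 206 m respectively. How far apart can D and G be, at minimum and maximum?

The maximum is all hops collinear in one direction: 253 + 22 + 206 = 481.
The longest hop is 253; the others sum to 228. Folding the others back against it leaves at least 253 − 228 = 25.

25 ≤ DG ≤ 481 m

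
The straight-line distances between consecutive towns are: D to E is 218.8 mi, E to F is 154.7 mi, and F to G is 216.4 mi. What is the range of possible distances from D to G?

0 ≤ DG ≤ 589.9 mi

The maximum is all hops collinear in one direction: 218.8 + 154.7 + 216.4 = 589.9.
The longest hop is 218.8; the others sum to 371.1. Since 218.8 ≤ 371.1, the path can fold back on itself completely, so the minimum distance is 0.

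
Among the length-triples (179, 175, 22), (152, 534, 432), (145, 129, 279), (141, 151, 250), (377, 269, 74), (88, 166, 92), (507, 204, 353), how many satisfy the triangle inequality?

(22,175,179): 22+175 > 179 → valid
(152,432,534): 152+432 > 534 → valid
(129,145,279): 129+145 ≤ 279 → not valid
(141,151,250): 141+151 > 250 → valid
(74,269,377): 74+269 ≤ 377 → not valid
(88,92,166): 88+92 > 166 → valid
(204,353,507): 204+353 > 507 → valid
5 of the 7 triples form a triangle.

5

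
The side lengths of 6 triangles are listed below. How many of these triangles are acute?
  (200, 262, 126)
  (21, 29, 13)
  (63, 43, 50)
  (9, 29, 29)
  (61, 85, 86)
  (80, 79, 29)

(200,262,126): 126²+200² = 55876 < 68644 = 262² → obtuse
(21,29,13): 13²+21² = 610 < 841 = 29² → obtuse
(63,43,50): 43²+50² = 4349 > 3969 = 63² → acute
(9,29,29): 9²+29² = 922 > 841 = 29² → acute
(61,85,86): 61²+85² = 10946 > 7396 = 86² → acute
(80,79,29): 29²+79² = 7082 > 6400 = 80² → acute
4 of the 6 are acute.

4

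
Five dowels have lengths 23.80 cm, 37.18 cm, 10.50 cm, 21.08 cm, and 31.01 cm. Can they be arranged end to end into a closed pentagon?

Yes

A pentagon exists iff every side is shorter than the sum of the others — equivalently, the longest side is less than the sum of the rest.
Longest side 37.18 < 86.39 (sum of the remaining 4), so yes.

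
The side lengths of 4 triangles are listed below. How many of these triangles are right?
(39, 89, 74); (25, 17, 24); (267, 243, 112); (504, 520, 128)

(39,89,74): 39²+74² = 6997 < 7921 = 89² → obtuse
(25,17,24): 17²+24² = 865 > 625 = 25² → acute
(267,243,112): 112²+243² = 71593 > 71289 = 267² → acute
(504,520,128): 128²+504² = 270400 = 520² → right
1 of the 4 is right.

1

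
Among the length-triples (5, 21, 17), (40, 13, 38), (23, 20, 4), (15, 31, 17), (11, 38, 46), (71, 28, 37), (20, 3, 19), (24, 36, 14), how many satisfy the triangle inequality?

(5,17,21): 5+17 > 21 → valid
(13,38,40): 13+38 > 40 → valid
(4,20,23): 4+20 > 23 → valid
(15,17,31): 15+17 > 31 → valid
(11,38,46): 11+38 > 46 → valid
(28,37,71): 28+37 ≤ 71 → not valid
(3,19,20): 3+19 > 20 → valid
(14,24,36): 14+24 > 36 → valid
7 of the 8 triples form a triangle.

7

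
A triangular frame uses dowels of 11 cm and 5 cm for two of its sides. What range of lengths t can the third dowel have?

By the triangle inequality, t must be less than 11 + 5 = 16 and greater than |11 − 5| = 6.

6 < t < 16 (cm)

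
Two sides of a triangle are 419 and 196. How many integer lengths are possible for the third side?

391

The third side lies in the open interval (223, 615).
Integers from 224 to 614 inclusive: 614 − 224 + 1 = 391.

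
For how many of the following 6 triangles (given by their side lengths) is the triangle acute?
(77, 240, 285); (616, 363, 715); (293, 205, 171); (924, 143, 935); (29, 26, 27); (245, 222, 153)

2

(77,240,285): 77²+240² = 63529 < 81225 = 285² → obtuse
(616,363,715): 363²+616² = 511225 = 715² → right
(293,205,171): 171²+205² = 71266 < 85849 = 293² → obtuse
(924,143,935): 143²+924² = 874225 = 935² → right
(29,26,27): 26²+27² = 1405 > 841 = 29² → acute
(245,222,153): 153²+222² = 72693 > 60025 = 245² → acute
2 of the 6 are acute.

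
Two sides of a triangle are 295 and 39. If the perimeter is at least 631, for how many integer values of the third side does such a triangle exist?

Triangle inequality: 256 < x < 334. Perimeter ≥ 631 gives x ≥ 631 − 295 − 39 = 297.
So 297 ≤ x < 334; integers 297 through 333: 37 values.

37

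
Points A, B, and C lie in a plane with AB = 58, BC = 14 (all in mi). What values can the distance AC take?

44 ≤ AC ≤ 72 mi

By the triangle inequality, |58 − 14| ≤ AC ≤ 58 + 14.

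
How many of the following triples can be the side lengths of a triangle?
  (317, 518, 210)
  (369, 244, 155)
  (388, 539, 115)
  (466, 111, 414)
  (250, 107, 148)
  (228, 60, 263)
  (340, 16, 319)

5

(210,317,518): 210+317 > 518 → valid
(155,244,369): 155+244 > 369 → valid
(115,388,539): 115+388 ≤ 539 → not valid
(111,414,466): 111+414 > 466 → valid
(107,148,250): 107+148 > 250 → valid
(60,228,263): 60+228 > 263 → valid
(16,319,340): 16+319 ≤ 340 → not valid
5 of the 7 triples form a triangle.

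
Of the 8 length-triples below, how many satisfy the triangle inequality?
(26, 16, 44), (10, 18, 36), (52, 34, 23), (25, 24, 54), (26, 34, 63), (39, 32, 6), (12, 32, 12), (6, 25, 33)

(16,26,44): 16+26 ≤ 44 → not valid
(10,18,36): 10+18 ≤ 36 → not valid
(23,34,52): 23+34 > 52 → valid
(24,25,54): 24+25 ≤ 54 → not valid
(26,34,63): 26+34 ≤ 63 → not valid
(6,32,39): 6+32 ≤ 39 → not valid
(12,12,32): 12+12 ≤ 32 → not valid
(6,25,33): 6+25 ≤ 33 → not valid
1 of the 8 triples forms a triangle.

1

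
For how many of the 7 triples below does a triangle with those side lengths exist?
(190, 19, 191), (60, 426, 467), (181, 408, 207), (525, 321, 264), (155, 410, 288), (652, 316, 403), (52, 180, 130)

(19,190,191): 19+190 > 191 → valid
(60,426,467): 60+426 > 467 → valid
(181,207,408): 181+207 ≤ 408 → not valid
(264,321,525): 264+321 > 525 → valid
(155,288,410): 155+288 > 410 → valid
(316,403,652): 316+403 > 652 → valid
(52,130,180): 52+130 > 180 → valid
6 of the 7 triples form a triangle.

6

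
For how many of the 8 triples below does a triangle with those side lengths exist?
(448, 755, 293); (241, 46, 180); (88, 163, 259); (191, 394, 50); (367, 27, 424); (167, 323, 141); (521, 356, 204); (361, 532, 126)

1

(293,448,755): 293+448 ≤ 755 → not valid
(46,180,241): 46+180 ≤ 241 → not valid
(88,163,259): 88+163 ≤ 259 → not valid
(50,191,394): 50+191 ≤ 394 → not valid
(27,367,424): 27+367 ≤ 424 → not valid
(141,167,323): 141+167 ≤ 323 → not valid
(204,356,521): 204+356 > 521 → valid
(126,361,532): 126+361 ≤ 532 → not valid
1 of the 8 triples forms a triangle.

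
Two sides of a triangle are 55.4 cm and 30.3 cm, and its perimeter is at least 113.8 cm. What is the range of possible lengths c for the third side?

28.1 ≤ c < 85.7

Triangle inequality alone gives 25.1 < c < 85.7.
The perimeter condition gives c ≥ 113.8 − 55.4 − 30.3 = 28.1.
Intersecting the two: 28.1 ≤ c < 85.7.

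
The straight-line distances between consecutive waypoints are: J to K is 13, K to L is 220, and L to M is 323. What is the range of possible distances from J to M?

90 ≤ JM ≤ 556

The maximum is all hops collinear in one direction: 13 + 220 + 323 = 556.
The longest hop is 323; the others sum to 233. Folding the others back against it leaves at least 323 − 233 = 90.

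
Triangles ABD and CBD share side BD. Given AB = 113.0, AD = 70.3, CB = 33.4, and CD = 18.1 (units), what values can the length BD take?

42.7 < BD < 51.5

From triangle ABD: |113.0 − 70.3| < BD < 113.0 + 70.3, i.e. 42.7 < BD < 183.3.
From triangle CBD: 15.3 < BD < 51.5.
Both must hold, so BD lies in the intersection.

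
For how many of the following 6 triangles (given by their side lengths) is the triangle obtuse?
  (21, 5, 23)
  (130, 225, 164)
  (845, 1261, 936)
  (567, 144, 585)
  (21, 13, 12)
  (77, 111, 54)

4

(21,5,23): 5²+21² = 466 < 529 = 23² → obtuse
(130,225,164): 130²+164² = 43796 < 50625 = 225² → obtuse
(845,1261,936): 845²+936² = 1590121 = 1261² → right
(567,144,585): 144²+567² = 342225 = 585² → right
(21,13,12): 12²+13² = 313 < 441 = 21² → obtuse
(77,111,54): 54²+77² = 8845 < 12321 = 111² → obtuse
4 of the 6 are obtuse.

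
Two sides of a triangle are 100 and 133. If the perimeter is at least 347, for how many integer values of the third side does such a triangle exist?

119

Triangle inequality: 33 < x < 233. Perimeter ≥ 347 gives x ≥ 347 − 100 − 133 = 114.
So 114 ≤ x < 233; integers 114 through 232: 119 values.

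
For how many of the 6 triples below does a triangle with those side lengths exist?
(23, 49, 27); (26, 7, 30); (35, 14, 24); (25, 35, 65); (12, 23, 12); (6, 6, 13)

(23,27,49): 23+27 > 49 → valid
(7,26,30): 7+26 > 30 → valid
(14,24,35): 14+24 > 35 → valid
(25,35,65): 25+35 ≤ 65 → not valid
(12,12,23): 12+12 > 23 → valid
(6,6,13): 6+6 ≤ 13 → not valid
4 of the 6 triples form a triangle.

4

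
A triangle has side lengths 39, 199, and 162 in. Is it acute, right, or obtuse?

Compare the square of the longest side to the sum of squares of the other two: 39² + 162² = 27765 < 39601 = 199².

obtuse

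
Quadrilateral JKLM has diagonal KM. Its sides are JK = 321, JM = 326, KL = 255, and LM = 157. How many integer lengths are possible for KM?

313

From triangle JKM: 5 < KM < 647.
From triangle LKM: 98 < KM < 412.
Intersection: 98 < KM < 412, so integers 99 through 411: 313 values.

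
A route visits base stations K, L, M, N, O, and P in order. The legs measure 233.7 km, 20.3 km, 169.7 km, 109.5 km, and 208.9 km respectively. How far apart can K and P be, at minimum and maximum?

The maximum is all hops collinear in one direction: 233.7 + 20.3 + 169.7 + 109.5 + 208.9 = 742.1.
The longest hop is 233.7; the others sum to 508.4. Since 233.7 ≤ 508.4, the path can fold back on itself completely, so the minimum distance is 0.

0 ≤ KP ≤ 742.1 km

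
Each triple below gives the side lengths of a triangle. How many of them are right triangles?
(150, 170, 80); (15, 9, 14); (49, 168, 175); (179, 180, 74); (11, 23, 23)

2

(150,170,80): 80²+150² = 28900 = 170² → right
(15,9,14): 9²+14² = 277 > 225 = 15² → acute
(49,168,175): 49²+168² = 30625 = 175² → right
(179,180,74): 74²+179² = 37517 > 32400 = 180² → acute
(11,23,23): 11²+23² = 650 > 529 = 23² → acute
2 of the 5 are right.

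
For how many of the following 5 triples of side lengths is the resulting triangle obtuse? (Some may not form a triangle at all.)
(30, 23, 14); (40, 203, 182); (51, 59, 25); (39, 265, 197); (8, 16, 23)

(30,23,14): 14²+23² = 725 < 900 = 30² → obtuse
(40,203,182): 40²+182² = 34724 < 41209 = 203² → obtuse
(51,59,25): 25²+51² = 3226 < 3481 = 59² → obtuse
(39,265,197): 39+197 ≤ 265, not a triangle
(8,16,23): 8²+16² = 320 < 529 = 23² → obtuse
4 of the 5 are obtuse.

4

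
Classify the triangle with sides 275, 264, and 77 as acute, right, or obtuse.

Compare the square of the longest side to the sum of squares of the other two: 77² + 264² = 75625 = 275².

right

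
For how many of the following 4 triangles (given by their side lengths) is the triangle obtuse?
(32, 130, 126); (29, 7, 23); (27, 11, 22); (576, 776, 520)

(32,130,126): 32²+126² = 16900 = 130² → right
(29,7,23): 7²+23² = 578 < 841 = 29² → obtuse
(27,11,22): 11²+22² = 605 < 729 = 27² → obtuse
(576,776,520): 520²+576² = 602176 = 776² → right
2 of the 4 are obtuse.

2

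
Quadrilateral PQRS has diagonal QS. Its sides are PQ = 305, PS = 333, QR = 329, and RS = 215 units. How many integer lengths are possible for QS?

From triangle PQS: 28 < QS < 638.
From triangle RQS: 114 < QS < 544.
Intersection: 114 < QS < 544, so integers 115 through 543: 429 values.

429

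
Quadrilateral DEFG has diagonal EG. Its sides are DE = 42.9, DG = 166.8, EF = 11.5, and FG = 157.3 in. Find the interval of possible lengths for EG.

145.8 < EG < 168.8

From triangle DEG: |42.9 − 166.8| < EG < 42.9 + 166.8, i.e. 123.9 < EG < 209.7.
From triangle FEG: 145.8 < EG < 168.8.
Both must hold, so EG lies in the intersection.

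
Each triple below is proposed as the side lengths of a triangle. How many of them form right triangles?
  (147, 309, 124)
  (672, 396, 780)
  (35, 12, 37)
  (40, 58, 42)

(147,309,124): 124+147 ≤ 309, not a triangle
(672,396,780): 396²+672² = 608400 = 780² → right
(35,12,37): 12²+35² = 1369 = 37² → right
(40,58,42): 40²+42² = 3364 = 58² → right
3 of the 4 are right.

3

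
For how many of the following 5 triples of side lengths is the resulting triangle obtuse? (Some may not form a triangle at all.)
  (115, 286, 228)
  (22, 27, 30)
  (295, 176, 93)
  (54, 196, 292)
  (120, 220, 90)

(115,286,228): 115²+228² = 65209 < 81796 = 286² → obtuse
(22,27,30): 22²+27² = 1213 > 900 = 30² → acute
(295,176,93): 93+176 ≤ 295, not a triangle
(54,196,292): 54+196 ≤ 292, not a triangle
(120,220,90): 90+120 ≤ 220, not a triangle
1 of the 5 is obtuse.

1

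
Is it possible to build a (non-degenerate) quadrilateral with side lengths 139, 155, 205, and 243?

Yes

A quadrilateral exists iff every side is shorter than the sum of the others — equivalently, the longest side is less than the sum of the rest.
Longest side 243 < 499 (sum of the remaining 3), so yes.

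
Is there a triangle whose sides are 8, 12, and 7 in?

The longest side is 12, and the other two sum to 15.
Since 15 > 12, the triangle inequality holds.

Yes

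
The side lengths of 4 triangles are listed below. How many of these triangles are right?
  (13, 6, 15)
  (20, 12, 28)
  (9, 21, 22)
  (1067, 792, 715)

1

(13,6,15): 6²+13² = 205 < 225 = 15² → obtuse
(20,12,28): 12²+20² = 544 < 784 = 28² → obtuse
(9,21,22): 9²+21² = 522 > 484 = 22² → acute
(1067,792,715): 715²+792² = 1138489 = 1067² → right
1 of the 4 is right.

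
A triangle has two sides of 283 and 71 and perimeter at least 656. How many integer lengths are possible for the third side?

52

Triangle inequality: 212 < x < 354. Perimeter ≥ 656 gives x ≥ 656 − 283 − 71 = 302.
So 302 ≤ x < 354; integers 302 through 353: 52 values.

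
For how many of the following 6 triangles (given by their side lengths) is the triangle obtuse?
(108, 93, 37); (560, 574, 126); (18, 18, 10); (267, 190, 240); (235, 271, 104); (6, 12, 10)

(108,93,37): 37²+93² = 10018 < 11664 = 108² → obtuse
(560,574,126): 126²+560² = 329476 = 574² → right
(18,18,10): 10²+18² = 424 > 324 = 18² → acute
(267,190,240): 190²+240² = 93700 > 71289 = 267² → acute
(235,271,104): 104²+235² = 66041 < 73441 = 271² → obtuse
(6,12,10): 6²+10² = 136 < 144 = 12² → obtuse
3 of the 6 are obtuse.

3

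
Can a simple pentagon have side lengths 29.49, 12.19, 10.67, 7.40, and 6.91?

A pentagon exists iff every side is shorter than the sum of the others — equivalently, the longest side is less than the sum of the rest.
Longest side 29.49 < 37.17 (sum of the remaining 4), so yes.

Yes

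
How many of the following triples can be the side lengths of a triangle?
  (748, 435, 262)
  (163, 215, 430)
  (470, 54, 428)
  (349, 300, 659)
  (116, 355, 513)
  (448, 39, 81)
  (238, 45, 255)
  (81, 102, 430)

2

(262,435,748): 262+435 ≤ 748 → not valid
(163,215,430): 163+215 ≤ 430 → not valid
(54,428,470): 54+428 > 470 → valid
(300,349,659): 300+349 ≤ 659 → not valid
(116,355,513): 116+355 ≤ 513 → not valid
(39,81,448): 39+81 ≤ 448 → not valid
(45,238,255): 45+238 > 255 → valid
(81,102,430): 81+102 ≤ 430 → not valid
2 of the 8 triples form a triangle.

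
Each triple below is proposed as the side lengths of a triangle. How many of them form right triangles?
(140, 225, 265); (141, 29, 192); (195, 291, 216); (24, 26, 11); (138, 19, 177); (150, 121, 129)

(140,225,265): 140²+225² = 70225 = 265² → right
(141,29,192): 29+141 ≤ 192, not a triangle
(195,291,216): 195²+216² = 84681 = 291² → right
(24,26,11): 11²+24² = 697 > 676 = 26² → acute
(138,19,177): 19+138 ≤ 177, not a triangle
(150,121,129): 121²+129² = 31282 > 22500 = 150² → acute
2 of the 6 are right.

2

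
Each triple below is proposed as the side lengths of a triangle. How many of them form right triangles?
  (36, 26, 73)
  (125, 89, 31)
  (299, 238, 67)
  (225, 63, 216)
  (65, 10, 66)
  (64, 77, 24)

(36,26,73): 26+36 ≤ 73, not a triangle
(125,89,31): 31+89 ≤ 125, not a triangle
(299,238,67): 67²+238² = 61133 < 89401 = 299² → obtuse
(225,63,216): 63²+216² = 50625 = 225² → right
(65,10,66): 10²+65² = 4325 < 4356 = 66² → obtuse
(64,77,24): 24²+64² = 4672 < 5929 = 77² → obtuse
1 of the 6 is right.

1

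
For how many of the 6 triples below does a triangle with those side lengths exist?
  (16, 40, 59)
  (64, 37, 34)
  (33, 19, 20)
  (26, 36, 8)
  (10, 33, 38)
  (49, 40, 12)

(16,40,59): 16+40 ≤ 59 → not valid
(34,37,64): 34+37 > 64 → valid
(19,20,33): 19+20 > 33 → valid
(8,26,36): 8+26 ≤ 36 → not valid
(10,33,38): 10+33 > 38 → valid
(12,40,49): 12+40 > 49 → valid
4 of the 6 triples form a triangle.

4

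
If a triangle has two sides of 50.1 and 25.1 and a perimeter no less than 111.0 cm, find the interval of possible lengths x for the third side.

Triangle inequality alone gives 25.0 < x < 75.2.
The perimeter condition gives x ≥ 111.0 − 50.1 − 25.1 = 35.8.
Intersecting the two: 35.8 ≤ x < 75.2.

35.8 ≤ x < 75.2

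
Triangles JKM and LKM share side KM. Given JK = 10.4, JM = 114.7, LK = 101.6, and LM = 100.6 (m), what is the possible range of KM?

From triangle JKM: |10.4 − 114.7| < KM < 10.4 + 114.7, i.e. 104.3 < KM < 125.1.
From triangle LKM: 1.0 < KM < 202.2.
Both must hold, so KM lies in the intersection.

104.3 < KM < 125.1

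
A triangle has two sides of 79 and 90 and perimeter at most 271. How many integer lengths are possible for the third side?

Triangle inequality: 11 < x < 169. Perimeter ≤ 271 gives x ≤ 271 − 79 − 90 = 102.
So 11 < x ≤ 102; integers 12 through 102: 91 values.

91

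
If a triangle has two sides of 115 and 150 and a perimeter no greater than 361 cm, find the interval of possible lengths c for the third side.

Triangle inequality alone gives 35 < c < 265.
The perimeter condition gives c ≤ 361 − 115 − 150 = 96.
Intersecting the two: 35 < c ≤ 96.

35 < c ≤ 96 cm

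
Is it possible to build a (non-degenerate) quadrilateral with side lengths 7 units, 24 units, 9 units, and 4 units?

For a quadrilateral, each side must be shorter than the sum of the others.
Here the longest side is 24, but the remaining 3 sides sum to only 20.

No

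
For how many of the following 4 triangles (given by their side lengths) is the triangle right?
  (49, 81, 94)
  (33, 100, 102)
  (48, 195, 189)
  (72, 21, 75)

(49,81,94): 49²+81² = 8962 > 8836 = 94² → acute
(33,100,102): 33²+100² = 11089 > 10404 = 102² → acute
(48,195,189): 48²+189² = 38025 = 195² → right
(72,21,75): 21²+72² = 5625 = 75² → right
2 of the 4 are right.

2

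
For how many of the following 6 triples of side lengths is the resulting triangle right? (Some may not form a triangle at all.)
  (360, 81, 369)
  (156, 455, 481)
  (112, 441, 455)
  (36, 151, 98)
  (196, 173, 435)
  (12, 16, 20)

(360,81,369): 81²+360² = 136161 = 369² → right
(156,455,481): 156²+455² = 231361 = 481² → right
(112,441,455): 112²+441² = 207025 = 455² → right
(36,151,98): 36+98 ≤ 151, not a triangle
(196,173,435): 173+196 ≤ 435, not a triangle
(12,16,20): 12²+16² = 400 = 20² → right
4 of the 6 are right.

4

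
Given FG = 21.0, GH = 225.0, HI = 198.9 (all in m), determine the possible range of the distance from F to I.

5.1 ≤ FI ≤ 444.9 m

The maximum is all hops collinear in one direction: 21.0 + 225.0 + 198.9 = 444.9.
The longest hop is 225.0; the others sum to 219.9. Folding the others back against it leaves at least 225.0 − 219.9 = 5.1.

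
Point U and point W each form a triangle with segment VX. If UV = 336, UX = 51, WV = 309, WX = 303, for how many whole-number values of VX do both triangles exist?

From triangle UVX: 285 < VX < 387.
From triangle WVX: 6 < VX < 612.
Intersection: 285 < VX < 387, so integers 286 through 386: 101 values.

101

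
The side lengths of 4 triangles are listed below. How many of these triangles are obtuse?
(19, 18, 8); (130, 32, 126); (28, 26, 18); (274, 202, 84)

(19,18,8): 8²+18² = 388 > 361 = 19² → acute
(130,32,126): 32²+126² = 16900 = 130² → right
(28,26,18): 18²+26² = 1000 > 784 = 28² → acute
(274,202,84): 84²+202² = 47860 < 75076 = 274² → obtuse
1 of the 4 is obtuse.

1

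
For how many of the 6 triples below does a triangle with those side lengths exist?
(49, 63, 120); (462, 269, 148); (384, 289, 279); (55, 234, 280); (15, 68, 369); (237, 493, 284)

(49,63,120): 49+63 ≤ 120 → not valid
(148,269,462): 148+269 ≤ 462 → not valid
(279,289,384): 279+289 > 384 → valid
(55,234,280): 55+234 > 280 → valid
(15,68,369): 15+68 ≤ 369 → not valid
(237,284,493): 237+284 > 493 → valid
3 of the 6 triples form a triangle.

3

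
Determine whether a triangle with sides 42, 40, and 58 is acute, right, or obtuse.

Compare the square of the longest side to the sum of squares of the other two: 40² + 42² = 3364 = 58².

right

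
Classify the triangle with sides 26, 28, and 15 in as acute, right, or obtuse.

Compare the square of the longest side to the sum of squares of the other two: 15² + 26² = 901 > 784 = 28².

acute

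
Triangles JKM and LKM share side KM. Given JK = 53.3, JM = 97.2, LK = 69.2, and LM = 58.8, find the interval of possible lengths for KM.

From triangle JKM: |53.3 − 97.2| < KM < 53.3 + 97.2, i.e. 43.9 < KM < 150.5.
From triangle LKM: 10.4 < KM < 128.0.
Both must hold, so KM lies in the intersection.

43.9 < KM < 128.0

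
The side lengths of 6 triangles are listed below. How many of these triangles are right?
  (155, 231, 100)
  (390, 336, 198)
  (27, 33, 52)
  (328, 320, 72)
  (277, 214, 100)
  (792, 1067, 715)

(155,231,100): 100²+155² = 34025 < 53361 = 231² → obtuse
(390,336,198): 198²+336² = 152100 = 390² → right
(27,33,52): 27²+33² = 1818 < 2704 = 52² → obtuse
(328,320,72): 72²+320² = 107584 = 328² → right
(277,214,100): 100²+214² = 55796 < 76729 = 277² → obtuse
(792,1067,715): 715²+792² = 1138489 = 1067² → right
3 of the 6 are right.

3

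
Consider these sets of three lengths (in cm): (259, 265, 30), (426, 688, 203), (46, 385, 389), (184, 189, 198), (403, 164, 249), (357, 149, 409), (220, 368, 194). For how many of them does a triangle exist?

(30,259,265): 30+259 > 265 → valid
(203,426,688): 203+426 ≤ 688 → not valid
(46,385,389): 46+385 > 389 → valid
(184,189,198): 184+189 > 198 → valid
(164,249,403): 164+249 > 403 → valid
(149,357,409): 149+357 > 409 → valid
(194,220,368): 194+220 > 368 → valid
6 of the 7 triples form a triangle.

6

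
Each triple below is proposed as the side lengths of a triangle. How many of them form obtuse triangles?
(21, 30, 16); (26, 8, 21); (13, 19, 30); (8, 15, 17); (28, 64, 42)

4

(21,30,16): 16²+21² = 697 < 900 = 30² → obtuse
(26,8,21): 8²+21² = 505 < 676 = 26² → obtuse
(13,19,30): 13²+19² = 530 < 900 = 30² → obtuse
(8,15,17): 8²+15² = 289 = 17² → right
(28,64,42): 28²+42² = 2548 < 4096 = 64² → obtuse
4 of the 5 are obtuse.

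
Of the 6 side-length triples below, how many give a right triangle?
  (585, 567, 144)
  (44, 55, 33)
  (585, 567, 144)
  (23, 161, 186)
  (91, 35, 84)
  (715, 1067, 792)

(585,567,144): 144²+567² = 342225 = 585² → right
(44,55,33): 33²+44² = 3025 = 55² → right
(585,567,144): 144²+567² = 342225 = 585² → right
(23,161,186): 23+161 ≤ 186, not a triangle
(91,35,84): 35²+84² = 8281 = 91² → right
(715,1067,792): 715²+792² = 1138489 = 1067² → right
5 of the 6 are right.

5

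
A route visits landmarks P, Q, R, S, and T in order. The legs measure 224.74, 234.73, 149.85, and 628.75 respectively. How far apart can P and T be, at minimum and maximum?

19.43 ≤ PT ≤ 1238.07

The maximum is all hops collinear in one direction: 224.74 + 234.73 + 149.85 + 628.75 = 1238.07.
The longest hop is 628.75; the others sum to 609.32. Folding the others back against it leaves at least 628.75 − 609.32 = 19.43.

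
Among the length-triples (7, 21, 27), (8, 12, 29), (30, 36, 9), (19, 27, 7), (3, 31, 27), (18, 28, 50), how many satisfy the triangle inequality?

(7,21,27): 7+21 > 27 → valid
(8,12,29): 8+12 ≤ 29 → not valid
(9,30,36): 9+30 > 36 → valid
(7,19,27): 7+19 ≤ 27 → not valid
(3,27,31): 3+27 ≤ 31 → not valid
(18,28,50): 18+28 ≤ 50 → not valid
2 of the 6 triples form a triangle.

2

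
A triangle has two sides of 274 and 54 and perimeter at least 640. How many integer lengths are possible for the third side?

Triangle inequality: 220 < x < 328. Perimeter ≥ 640 gives x ≥ 640 − 274 − 54 = 312.
So 312 ≤ x < 328; integers 312 through 327: 16 values.

16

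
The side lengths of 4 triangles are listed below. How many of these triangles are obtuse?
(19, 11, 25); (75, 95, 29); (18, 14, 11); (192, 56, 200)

3

(19,11,25): 11²+19² = 482 < 625 = 25² → obtuse
(75,95,29): 29²+75² = 6466 < 9025 = 95² → obtuse
(18,14,11): 11²+14² = 317 < 324 = 18² → obtuse
(192,56,200): 56²+192² = 40000 = 200² → right
3 of the 4 are obtuse.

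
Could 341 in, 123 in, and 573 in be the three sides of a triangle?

The longest side is 573, but the other two sum to only 464.
464 < 573, so the triangle inequality fails.

No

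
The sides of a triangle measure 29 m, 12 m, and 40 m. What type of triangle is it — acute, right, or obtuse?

Compare the square of the longest side to the sum of squares of the other two: 12² + 29² = 985 < 1600 = 40².

obtuse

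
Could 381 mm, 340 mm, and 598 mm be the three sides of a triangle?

Yes

The longest side is 598, and the other two sum to 721.
Since 721 > 598, the triangle inequality holds.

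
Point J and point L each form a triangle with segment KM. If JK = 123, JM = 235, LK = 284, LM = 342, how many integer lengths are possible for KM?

245

From triangle JKM: 112 < KM < 358.
From triangle LKM: 58 < KM < 626.
Intersection: 112 < KM < 358, so integers 113 through 357: 245 values.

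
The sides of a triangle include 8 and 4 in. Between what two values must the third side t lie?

4 < t < 12

By the triangle inequality, t must be less than 8 + 4 = 12 and greater than |8 − 4| = 4.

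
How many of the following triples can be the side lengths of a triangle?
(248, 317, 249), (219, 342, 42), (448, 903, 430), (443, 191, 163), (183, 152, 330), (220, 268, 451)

3

(248,249,317): 248+249 > 317 → valid
(42,219,342): 42+219 ≤ 342 → not valid
(430,448,903): 430+448 ≤ 903 → not valid
(163,191,443): 163+191 ≤ 443 → not valid
(152,183,330): 152+183 > 330 → valid
(220,268,451): 220+268 > 451 → valid
3 of the 6 triples form a triangle.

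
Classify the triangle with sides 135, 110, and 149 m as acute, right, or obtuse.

acute

Compare the square of the longest side to the sum of squares of the other two: 110² + 135² = 30325 > 22201 = 149².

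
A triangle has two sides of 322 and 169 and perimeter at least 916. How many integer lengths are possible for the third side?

66

Triangle inequality: 153 < x < 491. Perimeter ≥ 916 gives x ≥ 916 − 322 − 169 = 425.
So 425 ≤ x < 491; integers 425 through 490: 66 values.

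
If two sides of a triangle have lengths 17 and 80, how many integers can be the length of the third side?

The third side lies in the open interval (63, 97).
Integers from 64 to 96 inclusive: 96 − 64 + 1 = 33.

33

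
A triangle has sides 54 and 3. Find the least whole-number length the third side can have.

52

The third side must be strictly greater than |54 − 3| = 51.
The smallest integer above 51 is 52.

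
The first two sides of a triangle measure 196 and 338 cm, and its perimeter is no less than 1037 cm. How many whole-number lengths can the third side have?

Triangle inequality: 142 < x < 534. Perimeter ≥ 1037 gives x ≥ 1037 − 196 − 338 = 503.
So 503 ≤ x < 534; integers 503 through 533: 31 values.

31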